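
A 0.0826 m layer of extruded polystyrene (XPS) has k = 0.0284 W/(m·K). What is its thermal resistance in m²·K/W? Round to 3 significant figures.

R = L/k = 0.0826/0.0284 = 2.908 m²·K/W

2.91 m²·K/W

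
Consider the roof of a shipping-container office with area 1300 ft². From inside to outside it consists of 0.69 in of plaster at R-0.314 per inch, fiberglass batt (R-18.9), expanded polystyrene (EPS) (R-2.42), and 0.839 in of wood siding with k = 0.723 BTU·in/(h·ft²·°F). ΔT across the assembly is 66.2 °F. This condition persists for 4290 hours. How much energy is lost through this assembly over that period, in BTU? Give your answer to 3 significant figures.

16300000 BTU

0.69 × 0.314 = 0.2167
0.839/0.723 = 1.16
R_total = 0.2167 + 18.9 + 2.42 + 1.16 = 22.7 ft²·°F·h/BTU
Q = 1300 × 66.2 / 22.7 = 3792 BTU/h
E = 3792 × 4290 = 16270000 BTU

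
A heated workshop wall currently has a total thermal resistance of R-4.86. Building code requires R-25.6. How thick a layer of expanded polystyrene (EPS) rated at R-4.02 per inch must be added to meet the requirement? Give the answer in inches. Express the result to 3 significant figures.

ΔR = 25.6 − 4.86 = 20.74 ft²·°F·h/BTU
L = ΔR / (R/in) = 20.74/4.02 = 5.159 in

5.16 in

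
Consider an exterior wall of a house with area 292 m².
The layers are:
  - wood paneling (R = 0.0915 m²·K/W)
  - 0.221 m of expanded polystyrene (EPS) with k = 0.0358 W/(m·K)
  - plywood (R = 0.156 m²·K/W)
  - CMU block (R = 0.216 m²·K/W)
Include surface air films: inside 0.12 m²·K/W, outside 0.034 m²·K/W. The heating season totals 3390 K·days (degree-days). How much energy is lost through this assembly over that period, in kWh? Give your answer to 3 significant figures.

0.221/0.0358 = 6.173
R_total = 0.12 + 0.0915 + 6.173 + 0.156 + 0.216 + 0.034 = 6.791 m²·K/W
E = A × HDD × 24 / R / 1000 = 292 × 3390 × 24 / 6.791 / 1000 = 3498 kWh

3500 kWh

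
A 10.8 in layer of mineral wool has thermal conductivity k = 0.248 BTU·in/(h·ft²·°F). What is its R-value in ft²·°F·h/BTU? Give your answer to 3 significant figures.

R = L/k = 10.8/0.248 = 43.55 ft²·°F·h/BTU

43.5 ft²·°F·h/BTU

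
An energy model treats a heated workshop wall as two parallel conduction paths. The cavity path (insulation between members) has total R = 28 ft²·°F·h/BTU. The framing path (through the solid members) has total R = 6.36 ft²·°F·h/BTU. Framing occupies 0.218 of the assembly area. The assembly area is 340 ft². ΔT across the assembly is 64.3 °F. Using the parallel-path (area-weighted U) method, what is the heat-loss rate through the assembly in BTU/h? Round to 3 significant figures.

U_eff = 0.782/28 + 0.218/6.36 = 0.02793 + 0.03428 = 0.06221
R_eff = 1/U_eff = 16.08 ft²·°F·h/BTU
Q = 340 × 64.3 / 16.08 = 1360 BTU/h

1360 BTU/h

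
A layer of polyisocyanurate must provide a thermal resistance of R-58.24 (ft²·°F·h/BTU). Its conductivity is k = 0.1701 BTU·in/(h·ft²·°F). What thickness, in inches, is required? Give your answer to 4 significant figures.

L = R × k = 58.24 × 0.1701 = 9.9066 in

9.907 in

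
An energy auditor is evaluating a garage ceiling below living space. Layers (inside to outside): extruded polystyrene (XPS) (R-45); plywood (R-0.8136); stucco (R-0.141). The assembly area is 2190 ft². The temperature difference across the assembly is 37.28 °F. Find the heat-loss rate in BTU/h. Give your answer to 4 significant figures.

1777 BTU/h

R_total = 45 + 0.8136 + 0.141 = 45.955 ft²·°F·h/BTU
Q = A·ΔT/R = 2190 × 37.28 / 45.955 = 1776.6 BTU/h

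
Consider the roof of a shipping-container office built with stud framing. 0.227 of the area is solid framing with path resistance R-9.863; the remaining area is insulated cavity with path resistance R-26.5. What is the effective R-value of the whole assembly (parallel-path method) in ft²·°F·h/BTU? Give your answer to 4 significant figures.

19.16 ft²·°F·h/BTU

U_eff = 0.773/26.5 + 0.227/9.863 = 0.02917 + 0.023015 = 0.052185
R_eff = 1/U_eff = 19.163 ft²·°F·h/BTU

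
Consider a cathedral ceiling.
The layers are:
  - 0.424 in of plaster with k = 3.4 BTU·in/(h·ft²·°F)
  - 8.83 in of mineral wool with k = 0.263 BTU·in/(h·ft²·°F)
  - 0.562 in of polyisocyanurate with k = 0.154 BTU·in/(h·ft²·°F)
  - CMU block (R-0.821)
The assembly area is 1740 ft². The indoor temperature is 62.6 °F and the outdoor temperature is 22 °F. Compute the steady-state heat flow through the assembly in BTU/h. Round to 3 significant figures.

1850 BTU/h

0.424/3.4 = 0.1247
8.83/0.263 = 33.57
0.562/0.154 = 3.649
R_total = 0.1247 + 33.57 + 3.649 + 0.821 = 38.17 ft²·°F·h/BTU
Q = A·ΔT/R = 1740 × (62.6 − 22) / 38.17 = 1851 BTU/h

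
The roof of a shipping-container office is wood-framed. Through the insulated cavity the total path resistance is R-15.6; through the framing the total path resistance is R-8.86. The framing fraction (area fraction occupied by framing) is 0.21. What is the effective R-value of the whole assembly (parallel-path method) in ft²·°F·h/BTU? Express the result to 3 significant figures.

13.5 ft²·°F·h/BTU

U_eff = 0.79/15.6 + 0.21/8.86 = 0.05064 + 0.0237 = 0.07434
R_eff = 1/U_eff = 13.45 ft²·°F·h/BTU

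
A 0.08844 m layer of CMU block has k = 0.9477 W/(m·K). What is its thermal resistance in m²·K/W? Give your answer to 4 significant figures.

0.09332 m²·K/W

R = L/k = 0.08844/0.9477 = 0.093321 m²·K/W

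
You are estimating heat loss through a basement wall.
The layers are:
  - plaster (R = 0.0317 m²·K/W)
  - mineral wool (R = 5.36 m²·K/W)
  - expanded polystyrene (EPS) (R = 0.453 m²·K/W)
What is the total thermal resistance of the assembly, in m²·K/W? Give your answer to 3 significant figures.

5.84 m²·K/W

R_total = 0.0317 + 5.36 + 0.453 = 5.845 m²·K/W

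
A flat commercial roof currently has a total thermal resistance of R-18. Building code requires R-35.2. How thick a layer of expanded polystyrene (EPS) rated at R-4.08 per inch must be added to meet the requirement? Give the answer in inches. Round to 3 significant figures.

ΔR = 35.2 − 18 = 17.2 ft²·°F·h/BTU
L = ΔR / (R/in) = 17.2/4.08 = 4.216 in

4.22 in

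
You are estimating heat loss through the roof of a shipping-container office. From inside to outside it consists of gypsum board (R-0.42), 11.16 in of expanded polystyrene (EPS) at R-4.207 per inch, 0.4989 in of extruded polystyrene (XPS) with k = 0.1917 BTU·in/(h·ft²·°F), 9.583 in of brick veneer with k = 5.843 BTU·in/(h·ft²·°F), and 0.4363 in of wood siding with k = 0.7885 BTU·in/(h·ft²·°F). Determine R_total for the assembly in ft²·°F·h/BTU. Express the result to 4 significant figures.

11.16 × 4.207 = 46.95
0.4989/0.1917 = 2.6025
9.583/5.843 = 1.6401
0.4363/0.7885 = 0.55333
R_total = 0.42 + 46.95 + 2.6025 + 1.6401 + 0.55333 = 52.166 ft²·°F·h/BTU

52.17 ft²·°F·h/BTU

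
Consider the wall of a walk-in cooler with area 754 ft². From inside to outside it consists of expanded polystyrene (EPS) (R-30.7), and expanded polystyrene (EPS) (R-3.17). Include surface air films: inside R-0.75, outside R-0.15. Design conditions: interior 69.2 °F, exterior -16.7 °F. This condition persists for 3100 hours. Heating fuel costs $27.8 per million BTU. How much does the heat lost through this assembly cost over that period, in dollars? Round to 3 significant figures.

161 dollars

R_total = 0.75 + 30.7 + 3.17 + 0.15 = 34.77 ft²·°F·h/BTU
Q = 754 × (69.2 − (-16.7)) / 34.77 = 1863 BTU/h
E = 1863 × 3100 = 5775000 BTU
Cost = 5775000/10⁶ × 27.8 = $160.5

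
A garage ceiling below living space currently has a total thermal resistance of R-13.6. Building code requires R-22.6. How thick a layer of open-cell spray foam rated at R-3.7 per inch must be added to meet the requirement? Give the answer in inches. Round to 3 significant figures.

ΔR = 22.6 − 13.6 = 9 ft²·°F·h/BTU
L = ΔR / (R/in) = 9/3.7 = 2.432 in

2.43 in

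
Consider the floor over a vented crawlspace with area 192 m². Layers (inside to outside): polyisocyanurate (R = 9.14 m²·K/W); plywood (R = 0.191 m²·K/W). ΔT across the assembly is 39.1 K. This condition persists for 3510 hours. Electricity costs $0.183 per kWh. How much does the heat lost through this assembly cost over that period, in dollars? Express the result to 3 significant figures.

517 dollars

R_total = 9.14 + 0.191 = 9.331 m²·K/W
Q = 192 × 39.1 / 9.331 = 804.5 W
E = 804.5 W × 3510 h / 1000 = 2824 kWh
Cost = 2824 × 0.183 = $516.8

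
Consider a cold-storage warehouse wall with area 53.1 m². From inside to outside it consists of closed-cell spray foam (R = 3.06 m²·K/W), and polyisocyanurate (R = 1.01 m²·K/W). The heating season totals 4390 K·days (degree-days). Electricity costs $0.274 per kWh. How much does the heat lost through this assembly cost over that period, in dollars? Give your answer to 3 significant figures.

377 dollars

R_total = 3.06 + 1.01 = 4.07 m²·K/W
E = A × HDD × 24 / R / 1000 = 53.1 × 4390 × 24 / 4.07 / 1000 = 1375 kWh
Cost = 1375 × 0.274 = $376.6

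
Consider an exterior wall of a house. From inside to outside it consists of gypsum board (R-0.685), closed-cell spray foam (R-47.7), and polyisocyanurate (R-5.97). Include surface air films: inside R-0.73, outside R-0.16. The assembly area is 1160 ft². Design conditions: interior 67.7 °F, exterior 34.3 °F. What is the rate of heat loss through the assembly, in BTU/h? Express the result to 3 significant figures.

R_total = 0.73 + 0.685 + 47.7 + 5.97 + 0.16 = 55.25 ft²·°F·h/BTU
Q = A·ΔT/R = 1160 × (67.7 − 34.3) / 55.25 = 701.3 BTU/h

701 BTU/h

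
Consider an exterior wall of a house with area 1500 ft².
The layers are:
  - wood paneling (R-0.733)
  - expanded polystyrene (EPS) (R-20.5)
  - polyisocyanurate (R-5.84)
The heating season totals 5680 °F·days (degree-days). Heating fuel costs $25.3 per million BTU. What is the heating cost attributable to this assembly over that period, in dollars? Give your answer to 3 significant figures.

R_total = 0.733 + 20.5 + 5.84 = 27.07 ft²·°F·h/BTU
E = A × HDD × 24 / R = 1500 × 5680 × 24 / 27.07 = 7553000 BTU
Cost = 7553000/10⁶ × 25.3 = $191.1

191 dollars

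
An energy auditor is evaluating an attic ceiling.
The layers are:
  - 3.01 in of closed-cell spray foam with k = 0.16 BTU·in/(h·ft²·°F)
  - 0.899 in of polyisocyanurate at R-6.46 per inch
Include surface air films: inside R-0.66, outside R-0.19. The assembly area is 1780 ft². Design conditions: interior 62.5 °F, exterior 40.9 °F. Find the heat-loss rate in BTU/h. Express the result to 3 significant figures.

1510 BTU/h

3.01/0.16 = 18.81
0.899 × 6.46 = 5.808
R_total = 0.66 + 18.81 + 5.808 + 0.19 = 25.47 ft²·°F·h/BTU
Q = A·ΔT/R = 1780 × (62.5 − 40.9) / 25.47 = 1510 BTU/h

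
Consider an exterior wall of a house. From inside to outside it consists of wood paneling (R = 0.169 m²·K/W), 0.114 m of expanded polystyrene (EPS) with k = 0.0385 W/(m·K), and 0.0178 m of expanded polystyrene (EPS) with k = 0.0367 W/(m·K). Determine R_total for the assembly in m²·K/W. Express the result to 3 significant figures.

0.114/0.0385 = 2.961
0.0178/0.0367 = 0.485
R_total = 0.169 + 2.961 + 0.485 = 3.615 m²·K/W

3.62 m²·K/W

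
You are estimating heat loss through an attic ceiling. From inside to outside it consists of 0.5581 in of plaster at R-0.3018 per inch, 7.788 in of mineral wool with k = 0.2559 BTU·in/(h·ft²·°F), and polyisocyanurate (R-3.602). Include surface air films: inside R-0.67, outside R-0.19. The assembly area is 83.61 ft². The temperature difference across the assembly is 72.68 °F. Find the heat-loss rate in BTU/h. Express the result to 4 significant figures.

173.3 BTU/h

0.5581 × 0.3018 = 0.16843
7.788/0.2559 = 30.434
R_total = 0.67 + 0.16843 + 30.434 + 3.602 + 0.19 = 35.064 ft²·°F·h/BTU
Q = A·ΔT/R = 83.61 × 72.68 / 35.064 = 173.3 BTU/h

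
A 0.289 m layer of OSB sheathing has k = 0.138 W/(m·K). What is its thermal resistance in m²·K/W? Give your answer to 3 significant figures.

R = L/k = 0.289/0.138 = 2.094 m²·K/W

2.09 m²·K/W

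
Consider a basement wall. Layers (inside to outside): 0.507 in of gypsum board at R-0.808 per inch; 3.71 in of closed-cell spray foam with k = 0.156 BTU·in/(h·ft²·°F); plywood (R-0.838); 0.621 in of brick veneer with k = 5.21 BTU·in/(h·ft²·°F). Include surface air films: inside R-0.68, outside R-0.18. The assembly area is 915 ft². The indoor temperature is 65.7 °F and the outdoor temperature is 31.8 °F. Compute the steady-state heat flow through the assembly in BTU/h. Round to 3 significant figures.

1190 BTU/h

0.507 × 0.808 = 0.4097
3.71/0.156 = 23.78
0.621/5.21 = 0.1192
R_total = 0.68 + 0.4097 + 23.78 + 0.838 + 0.1192 + 0.18 = 26.01 ft²·°F·h/BTU
Q = A·ΔT/R = 915 × (65.7 − 31.8) / 26.01 = 1193 BTU/h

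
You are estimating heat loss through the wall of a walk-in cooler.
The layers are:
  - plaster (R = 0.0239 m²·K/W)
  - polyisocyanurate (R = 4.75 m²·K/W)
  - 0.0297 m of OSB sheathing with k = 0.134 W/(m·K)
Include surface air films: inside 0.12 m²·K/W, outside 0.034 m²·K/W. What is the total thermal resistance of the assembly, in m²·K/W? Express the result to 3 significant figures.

0.0297/0.134 = 0.2216
R_total = 0.12 + 0.0239 + 4.75 + 0.2216 + 0.034 = 5.15 m²·K/W

5.15 m²·K/W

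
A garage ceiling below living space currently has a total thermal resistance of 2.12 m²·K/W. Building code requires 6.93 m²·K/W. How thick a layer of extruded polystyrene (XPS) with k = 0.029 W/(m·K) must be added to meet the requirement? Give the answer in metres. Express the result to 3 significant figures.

0.139 m

ΔR = 6.93 − 2.12 = 4.81 m²·K/W
L = ΔR × k = 4.81 × 0.029 = 0.1395 m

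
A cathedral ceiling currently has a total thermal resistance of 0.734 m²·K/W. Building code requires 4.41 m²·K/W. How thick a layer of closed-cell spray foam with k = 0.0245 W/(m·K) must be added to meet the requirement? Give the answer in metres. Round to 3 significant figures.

ΔR = 4.41 − 0.734 = 3.676 m²·K/W
L = ΔR × k = 3.676 × 0.0245 = 0.09006 m

0.0901 m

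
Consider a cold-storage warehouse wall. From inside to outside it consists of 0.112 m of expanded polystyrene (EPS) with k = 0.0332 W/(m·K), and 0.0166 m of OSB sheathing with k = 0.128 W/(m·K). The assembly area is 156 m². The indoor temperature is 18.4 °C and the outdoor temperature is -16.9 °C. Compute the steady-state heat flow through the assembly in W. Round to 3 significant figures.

0.112/0.0332 = 3.373
0.0166/0.128 = 0.1297
R_total = 3.373 + 0.1297 = 3.503 m²·K/W
Q = A·ΔT/R = 156 × (18.4 − (-16.9)) / 3.503 = 1572 W

1570 W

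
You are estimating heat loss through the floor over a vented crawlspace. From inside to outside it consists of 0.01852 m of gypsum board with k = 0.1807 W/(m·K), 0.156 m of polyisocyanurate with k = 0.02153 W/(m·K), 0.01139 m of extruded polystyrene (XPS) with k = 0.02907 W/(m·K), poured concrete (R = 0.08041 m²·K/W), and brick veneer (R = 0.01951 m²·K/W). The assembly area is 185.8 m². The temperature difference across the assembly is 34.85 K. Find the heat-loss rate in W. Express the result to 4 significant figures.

825.9 W

0.01852/0.1807 = 0.10249
0.156/0.02153 = 7.2457
0.01139/0.02907 = 0.39181
R_total = 0.10249 + 7.2457 + 0.39181 + 0.08041 + 0.01951 = 7.8399 m²·K/W
Q = A·ΔT/R = 185.8 × 34.85 / 7.8399 = 825.92 W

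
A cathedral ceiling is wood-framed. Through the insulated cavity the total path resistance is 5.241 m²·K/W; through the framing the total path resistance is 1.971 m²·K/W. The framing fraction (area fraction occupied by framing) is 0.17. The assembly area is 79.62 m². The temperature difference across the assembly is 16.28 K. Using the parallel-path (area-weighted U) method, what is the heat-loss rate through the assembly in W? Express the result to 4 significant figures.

317.1 W

U_eff = 0.83/5.241 + 0.17/1.971 = 0.15837 + 0.086251 = 0.24462
R_eff = 1/U_eff = 4.088 m²·K/W
Q = 79.62 × 16.28 / 4.088 = 317.08 W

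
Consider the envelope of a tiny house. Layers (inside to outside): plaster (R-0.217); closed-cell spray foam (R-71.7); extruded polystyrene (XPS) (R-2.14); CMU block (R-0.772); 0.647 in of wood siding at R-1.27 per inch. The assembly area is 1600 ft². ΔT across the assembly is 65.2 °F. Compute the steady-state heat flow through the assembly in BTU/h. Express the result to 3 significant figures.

1380 BTU/h

0.647 × 1.27 = 0.8217
R_total = 0.217 + 71.7 + 2.14 + 0.772 + 0.8217 = 75.65 ft²·°F·h/BTU
Q = A·ΔT/R = 1600 × 65.2 / 75.65 = 1379 BTU/h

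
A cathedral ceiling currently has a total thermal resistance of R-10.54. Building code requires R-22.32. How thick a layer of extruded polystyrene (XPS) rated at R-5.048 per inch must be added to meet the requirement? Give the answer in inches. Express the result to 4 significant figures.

ΔR = 22.32 − 10.54 = 11.78 ft²·°F·h/BTU
L = ΔR / (R/in) = 11.78/5.048 = 2.3336 in

2.334 in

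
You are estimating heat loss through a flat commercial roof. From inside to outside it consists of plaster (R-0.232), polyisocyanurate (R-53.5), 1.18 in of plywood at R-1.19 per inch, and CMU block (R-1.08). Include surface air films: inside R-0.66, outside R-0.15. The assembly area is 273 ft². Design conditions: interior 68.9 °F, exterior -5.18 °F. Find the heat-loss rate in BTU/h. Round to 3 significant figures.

355 BTU/h

1.18 × 1.19 = 1.404
R_total = 0.66 + 0.232 + 53.5 + 1.404 + 1.08 + 0.15 = 57.03 ft²·°F·h/BTU
Q = A·ΔT/R = 273 × (68.9 − (-5.18)) / 57.03 = 354.6 BTU/h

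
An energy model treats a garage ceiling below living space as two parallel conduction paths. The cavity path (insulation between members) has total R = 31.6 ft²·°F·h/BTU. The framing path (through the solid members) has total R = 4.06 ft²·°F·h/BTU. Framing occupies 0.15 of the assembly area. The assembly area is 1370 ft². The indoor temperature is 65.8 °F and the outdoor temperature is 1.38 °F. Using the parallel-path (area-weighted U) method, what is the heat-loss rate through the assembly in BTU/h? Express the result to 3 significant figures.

U_eff = 0.85/31.6 + 0.15/4.06 = 0.0269 + 0.03695 = 0.06384
R_eff = 1/U_eff = 15.66 ft²·°F·h/BTU
Q = 1370 × (65.8 − 1.38) / 15.66 = 5635 BTU/h

5630 BTU/h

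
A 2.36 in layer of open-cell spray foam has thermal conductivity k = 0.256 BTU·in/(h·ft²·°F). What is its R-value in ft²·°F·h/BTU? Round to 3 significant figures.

9.22 ft²·°F·h/BTU

R = L/k = 2.36/0.256 = 9.219 ft²·°F·h/BTU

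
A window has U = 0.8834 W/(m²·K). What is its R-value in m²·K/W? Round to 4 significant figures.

R = 1/U = 1/0.8834 = 1.132

1.132 m²·K/W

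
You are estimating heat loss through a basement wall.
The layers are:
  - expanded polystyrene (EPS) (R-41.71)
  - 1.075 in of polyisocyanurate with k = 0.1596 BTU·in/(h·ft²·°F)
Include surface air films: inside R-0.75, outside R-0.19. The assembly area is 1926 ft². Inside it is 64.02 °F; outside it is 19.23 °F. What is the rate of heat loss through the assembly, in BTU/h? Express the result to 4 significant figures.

1747 BTU/h

1.075/0.1596 = 6.7356
R_total = 0.75 + 41.71 + 6.7356 + 0.19 = 49.386 ft²·°F·h/BTU
Q = A·ΔT/R = 1926 × (64.02 − 19.23) / 49.386 = 1746.8 BTU/h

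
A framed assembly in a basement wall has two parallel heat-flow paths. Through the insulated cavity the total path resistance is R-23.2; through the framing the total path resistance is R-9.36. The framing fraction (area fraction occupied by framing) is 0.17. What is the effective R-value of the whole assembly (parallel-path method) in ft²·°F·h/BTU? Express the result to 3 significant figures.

18.5 ft²·°F·h/BTU

U_eff = 0.83/23.2 + 0.17/9.36 = 0.03578 + 0.01816 = 0.05394
R_eff = 1/U_eff = 18.54 ft²·°F·h/BTU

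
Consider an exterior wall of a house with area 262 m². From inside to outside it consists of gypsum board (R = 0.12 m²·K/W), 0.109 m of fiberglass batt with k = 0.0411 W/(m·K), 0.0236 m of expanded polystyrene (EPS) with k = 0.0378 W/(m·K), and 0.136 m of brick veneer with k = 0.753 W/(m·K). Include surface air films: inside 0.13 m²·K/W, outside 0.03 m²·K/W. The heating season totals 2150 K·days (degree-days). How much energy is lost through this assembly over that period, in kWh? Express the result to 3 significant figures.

3620 kWh

0.109/0.0411 = 2.652
0.0236/0.0378 = 0.6243
0.136/0.753 = 0.1806
R_total = 0.13 + 0.12 + 2.652 + 0.6243 + 0.1806 + 0.03 = 3.737 m²·K/W
E = A × HDD × 24 / R / 1000 = 262 × 2150 × 24 / 3.737 / 1000 = 3618 kWh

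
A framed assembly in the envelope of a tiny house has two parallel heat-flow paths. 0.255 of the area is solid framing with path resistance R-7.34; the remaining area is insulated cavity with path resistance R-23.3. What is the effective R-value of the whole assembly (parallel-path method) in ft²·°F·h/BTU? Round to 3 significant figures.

U_eff = 0.745/23.3 + 0.255/7.34 = 0.03197 + 0.03474 = 0.06672
R_eff = 1/U_eff = 14.99 ft²·°F·h/BTU

15.0 ft²·°F·h/BTU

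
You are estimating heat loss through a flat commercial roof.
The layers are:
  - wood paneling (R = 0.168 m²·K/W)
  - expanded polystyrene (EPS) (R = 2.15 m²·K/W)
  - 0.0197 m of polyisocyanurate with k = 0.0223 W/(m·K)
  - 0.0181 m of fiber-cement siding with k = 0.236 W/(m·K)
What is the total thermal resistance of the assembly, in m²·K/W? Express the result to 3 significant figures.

0.0197/0.0223 = 0.8834
0.0181/0.236 = 0.07669
R_total = 0.168 + 2.15 + 0.8834 + 0.07669 = 3.278 m²·K/W

3.28 m²·K/W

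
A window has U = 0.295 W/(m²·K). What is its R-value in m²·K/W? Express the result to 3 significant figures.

3.39 m²·K/W

R = 1/U = 1/0.295 = 3.39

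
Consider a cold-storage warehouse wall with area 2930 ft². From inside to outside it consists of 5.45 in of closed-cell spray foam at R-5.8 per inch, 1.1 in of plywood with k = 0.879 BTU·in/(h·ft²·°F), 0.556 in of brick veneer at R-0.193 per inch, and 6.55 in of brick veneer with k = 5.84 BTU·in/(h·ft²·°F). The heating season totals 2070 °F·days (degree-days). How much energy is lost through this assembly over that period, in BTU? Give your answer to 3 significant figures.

5.45 × 5.8 = 31.61
1.1/0.879 = 1.251
0.556 × 0.193 = 0.1073
6.55/5.84 = 1.122
R_total = 31.61 + 1.251 + 0.1073 + 1.122 = 34.09 ft²·°F·h/BTU
E = A × HDD × 24 / R = 2930 × 2070 × 24 / 34.09 = 4270000 BTU

4270000 BTU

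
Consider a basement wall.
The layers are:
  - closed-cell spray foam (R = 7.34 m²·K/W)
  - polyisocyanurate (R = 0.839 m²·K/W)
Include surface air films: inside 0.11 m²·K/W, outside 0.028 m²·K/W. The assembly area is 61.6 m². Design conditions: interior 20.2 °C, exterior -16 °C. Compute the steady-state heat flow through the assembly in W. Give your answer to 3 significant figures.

R_total = 0.11 + 7.34 + 0.839 + 0.028 = 8.317 m²·K/W
Q = A·ΔT/R = 61.6 × (20.2 − (-16)) / 8.317 = 268.1 W

268 W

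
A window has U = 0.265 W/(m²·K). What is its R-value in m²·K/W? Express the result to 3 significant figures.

R = 1/U = 1/0.265 = 3.774

3.77 m²·K/W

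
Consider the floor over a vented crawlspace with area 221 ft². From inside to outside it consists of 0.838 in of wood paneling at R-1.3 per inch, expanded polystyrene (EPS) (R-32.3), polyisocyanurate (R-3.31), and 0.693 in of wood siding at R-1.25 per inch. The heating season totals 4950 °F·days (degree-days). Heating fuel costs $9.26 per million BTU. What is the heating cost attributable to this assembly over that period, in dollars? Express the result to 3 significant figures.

0.838 × 1.3 = 1.089
0.693 × 1.25 = 0.8662
R_total = 1.089 + 32.3 + 3.31 + 0.8662 = 37.57 ft²·°F·h/BTU
E = A × HDD × 24 / R = 221 × 4950 × 24 / 37.57 = 698900 BTU
Cost = 698900/10⁶ × 9.26 = $6.472

6.47 dollars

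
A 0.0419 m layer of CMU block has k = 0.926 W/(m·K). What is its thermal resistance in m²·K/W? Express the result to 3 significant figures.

R = L/k = 0.0419/0.926 = 0.04525 m²·K/W

0.0452 m²·K/W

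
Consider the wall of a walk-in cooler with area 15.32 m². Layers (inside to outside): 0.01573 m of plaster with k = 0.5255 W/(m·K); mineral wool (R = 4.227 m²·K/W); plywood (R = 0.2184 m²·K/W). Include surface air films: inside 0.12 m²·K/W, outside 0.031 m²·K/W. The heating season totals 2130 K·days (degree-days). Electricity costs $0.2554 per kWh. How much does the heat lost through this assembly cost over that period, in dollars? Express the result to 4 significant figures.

0.01573/0.5255 = 0.029933
R_total = 0.12 + 0.029933 + 4.227 + 0.2184 + 0.031 = 4.6263 m²·K/W
E = A × HDD × 24 / R / 1000 = 15.32 × 2130 × 24 / 4.6263 / 1000 = 169.28 kWh
Cost = 169.28 × 0.2554 = $43.235

43.23 dollars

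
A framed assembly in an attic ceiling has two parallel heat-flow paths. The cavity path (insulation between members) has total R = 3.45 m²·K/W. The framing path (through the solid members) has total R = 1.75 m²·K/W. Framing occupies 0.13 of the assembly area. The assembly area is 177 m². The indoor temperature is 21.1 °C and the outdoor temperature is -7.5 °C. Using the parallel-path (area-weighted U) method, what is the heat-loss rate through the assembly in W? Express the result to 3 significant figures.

U_eff = 0.87/3.45 + 0.13/1.75 = 0.2522 + 0.07429 = 0.3265
R_eff = 1/U_eff = 3.063 m²·K/W
Q = 177 × (21.1 − (-7.5)) / 3.063 = 1653 W

1650 W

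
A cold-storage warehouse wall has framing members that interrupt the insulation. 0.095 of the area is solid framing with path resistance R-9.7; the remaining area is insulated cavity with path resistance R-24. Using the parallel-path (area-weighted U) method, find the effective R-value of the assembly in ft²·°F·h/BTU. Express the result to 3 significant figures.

21.1 ft²·°F·h/BTU

U_eff = 0.905/24 + 0.095/9.7 = 0.03771 + 0.009794 = 0.0475
R_eff = 1/U_eff = 21.05 ft²·°F·h/BTU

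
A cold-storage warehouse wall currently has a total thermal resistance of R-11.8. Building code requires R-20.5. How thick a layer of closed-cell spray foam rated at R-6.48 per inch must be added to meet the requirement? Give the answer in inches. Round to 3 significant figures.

1.34 in

ΔR = 20.5 − 11.8 = 8.7 ft²·°F·h/BTU
L = ΔR / (R/in) = 8.7/6.48 = 1.343 in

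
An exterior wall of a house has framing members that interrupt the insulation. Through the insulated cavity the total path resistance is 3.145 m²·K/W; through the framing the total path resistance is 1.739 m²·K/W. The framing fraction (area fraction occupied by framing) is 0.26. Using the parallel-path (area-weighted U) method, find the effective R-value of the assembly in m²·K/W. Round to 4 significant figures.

2.599 m²·K/W

U_eff = 0.74/3.145 + 0.26/1.739 = 0.23529 + 0.14951 = 0.38481
R_eff = 1/U_eff = 2.5987 m²·K/W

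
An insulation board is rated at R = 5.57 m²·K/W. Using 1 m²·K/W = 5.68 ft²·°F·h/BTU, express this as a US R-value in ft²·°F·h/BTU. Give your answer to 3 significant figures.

R_US = 5.57 × 5.68 = 31.64

31.6 ft²·°F·h/BTU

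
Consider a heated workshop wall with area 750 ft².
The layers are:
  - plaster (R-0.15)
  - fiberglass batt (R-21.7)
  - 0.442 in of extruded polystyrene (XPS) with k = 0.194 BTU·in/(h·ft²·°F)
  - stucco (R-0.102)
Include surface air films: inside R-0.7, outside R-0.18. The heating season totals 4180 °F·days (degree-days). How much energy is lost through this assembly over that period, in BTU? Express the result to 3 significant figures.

3000000 BTU

0.442/0.194 = 2.278
R_total = 0.7 + 0.15 + 21.7 + 2.278 + 0.102 + 0.18 = 25.11 ft²·°F·h/BTU
E = A × HDD × 24 / R = 750 × 4180 × 24 / 25.11 = 2996000 BTU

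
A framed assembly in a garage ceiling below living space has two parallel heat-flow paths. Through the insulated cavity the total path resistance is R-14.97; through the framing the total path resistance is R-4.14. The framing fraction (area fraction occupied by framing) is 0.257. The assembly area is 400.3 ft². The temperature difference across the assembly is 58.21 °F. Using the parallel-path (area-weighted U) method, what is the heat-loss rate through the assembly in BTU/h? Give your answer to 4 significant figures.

U_eff = 0.743/14.97 + 0.257/4.14 = 0.049633 + 0.062077 = 0.11171
R_eff = 1/U_eff = 8.9518 ft²·°F·h/BTU
Q = 400.3 × 58.21 / 8.9518 = 2603 BTU/h

2603 BTU/h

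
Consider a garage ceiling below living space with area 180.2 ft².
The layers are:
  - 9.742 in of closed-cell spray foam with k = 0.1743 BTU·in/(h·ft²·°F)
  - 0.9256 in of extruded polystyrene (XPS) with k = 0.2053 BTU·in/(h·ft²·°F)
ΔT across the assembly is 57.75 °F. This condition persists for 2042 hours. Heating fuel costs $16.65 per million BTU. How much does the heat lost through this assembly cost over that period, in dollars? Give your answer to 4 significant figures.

9.742/0.1743 = 55.892
0.9256/0.2053 = 4.5085
R_total = 55.892 + 4.5085 = 60.401 ft²·°F·h/BTU
Q = 180.2 × 57.75 / 60.401 = 172.29 BTU/h
E = 172.29 × 2042 = 351820 BTU
Cost = 351820/10⁶ × 16.65 = $5.8578

5.858 dollars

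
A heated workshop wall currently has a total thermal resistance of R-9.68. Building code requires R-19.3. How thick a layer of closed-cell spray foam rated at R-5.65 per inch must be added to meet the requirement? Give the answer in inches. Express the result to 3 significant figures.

1.70 in

ΔR = 19.3 − 9.68 = 9.62 ft²·°F·h/BTU
L = ΔR / (R/in) = 9.62/5.65 = 1.703 in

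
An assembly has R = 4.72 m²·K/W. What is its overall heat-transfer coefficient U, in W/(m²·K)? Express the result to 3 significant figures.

0.212 W/(m²·K)

U = 1/R = 1/4.72 = 0.2119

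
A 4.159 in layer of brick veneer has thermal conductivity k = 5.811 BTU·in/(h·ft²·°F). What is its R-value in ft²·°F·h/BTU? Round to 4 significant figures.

R = L/k = 4.159/5.811 = 0.71571 ft²·°F·h/BTU

0.7157 ft²·°F·h/BTU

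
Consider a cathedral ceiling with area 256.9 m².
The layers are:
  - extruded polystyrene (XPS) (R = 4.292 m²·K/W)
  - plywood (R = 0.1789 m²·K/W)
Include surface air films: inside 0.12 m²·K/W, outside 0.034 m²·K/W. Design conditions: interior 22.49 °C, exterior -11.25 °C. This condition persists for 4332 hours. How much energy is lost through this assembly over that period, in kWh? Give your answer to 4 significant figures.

R_total = 0.12 + 4.292 + 0.1789 + 0.034 = 4.6249 m²·K/W
Q = 256.9 × (22.49 − (-11.25)) / 4.6249 = 1874.2 W
E = 1874.2 W × 4332 h / 1000 = 8118.9 kWh

8119 kWh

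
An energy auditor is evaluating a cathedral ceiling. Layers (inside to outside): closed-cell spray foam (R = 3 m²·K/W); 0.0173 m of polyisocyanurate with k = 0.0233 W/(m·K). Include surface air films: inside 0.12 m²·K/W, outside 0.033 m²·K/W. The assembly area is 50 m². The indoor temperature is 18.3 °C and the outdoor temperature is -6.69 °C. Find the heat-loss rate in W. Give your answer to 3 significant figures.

321 W

0.0173/0.0233 = 0.7425
R_total = 0.12 + 3 + 0.7425 + 0.033 = 3.895 m²·K/W
Q = A·ΔT/R = 50 × (18.3 − (-6.69)) / 3.895 = 320.8 W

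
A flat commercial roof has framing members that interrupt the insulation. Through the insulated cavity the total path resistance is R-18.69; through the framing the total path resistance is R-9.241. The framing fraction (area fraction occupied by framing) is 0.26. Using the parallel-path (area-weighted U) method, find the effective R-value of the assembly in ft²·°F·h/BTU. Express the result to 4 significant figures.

14.76 ft²·°F·h/BTU

U_eff = 0.74/18.69 + 0.26/9.241 = 0.039593 + 0.028135 = 0.067729
R_eff = 1/U_eff = 14.765 ft²·°F·h/BTU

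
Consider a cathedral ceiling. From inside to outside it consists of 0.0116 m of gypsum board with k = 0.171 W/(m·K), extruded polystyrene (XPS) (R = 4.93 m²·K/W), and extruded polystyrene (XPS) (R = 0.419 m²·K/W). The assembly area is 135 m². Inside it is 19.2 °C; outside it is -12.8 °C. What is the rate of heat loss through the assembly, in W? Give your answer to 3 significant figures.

0.0116/0.171 = 0.06784
R_total = 0.06784 + 4.93 + 0.419 = 5.417 m²·K/W
Q = A·ΔT/R = 135 × (19.2 − (-12.8)) / 5.417 = 797.5 W

798 W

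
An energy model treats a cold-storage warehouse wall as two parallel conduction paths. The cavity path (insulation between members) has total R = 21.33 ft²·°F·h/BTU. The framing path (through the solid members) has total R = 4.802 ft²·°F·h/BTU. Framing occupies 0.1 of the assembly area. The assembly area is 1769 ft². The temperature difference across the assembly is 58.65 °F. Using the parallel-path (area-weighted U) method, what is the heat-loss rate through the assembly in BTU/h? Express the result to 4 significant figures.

U_eff = 0.9/21.33 + 0.1/4.802 = 0.042194 + 0.020825 = 0.063019
R_eff = 1/U_eff = 15.868 ft²·°F·h/BTU
Q = 1769 × 58.65 / 15.868 = 6538.3 BTU/h

6538 BTU/h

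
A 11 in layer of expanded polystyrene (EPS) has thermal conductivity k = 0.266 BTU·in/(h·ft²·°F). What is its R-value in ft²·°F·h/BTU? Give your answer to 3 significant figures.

41.4 ft²·°F·h/BTU

R = L/k = 11/0.266 = 41.35 ft²·°F·h/BTU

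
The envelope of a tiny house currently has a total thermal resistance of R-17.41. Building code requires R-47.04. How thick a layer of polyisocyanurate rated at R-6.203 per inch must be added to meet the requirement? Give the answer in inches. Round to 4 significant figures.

4.777 in

ΔR = 47.04 − 17.41 = 29.63 ft²·°F·h/BTU
L = ΔR / (R/in) = 29.63/6.203 = 4.7767 in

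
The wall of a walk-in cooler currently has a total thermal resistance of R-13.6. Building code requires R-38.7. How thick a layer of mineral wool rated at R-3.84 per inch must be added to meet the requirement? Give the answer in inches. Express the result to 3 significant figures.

ΔR = 38.7 − 13.6 = 25.1 ft²·°F·h/BTU
L = ΔR / (R/in) = 25.1/3.84 = 6.536 in

6.54 in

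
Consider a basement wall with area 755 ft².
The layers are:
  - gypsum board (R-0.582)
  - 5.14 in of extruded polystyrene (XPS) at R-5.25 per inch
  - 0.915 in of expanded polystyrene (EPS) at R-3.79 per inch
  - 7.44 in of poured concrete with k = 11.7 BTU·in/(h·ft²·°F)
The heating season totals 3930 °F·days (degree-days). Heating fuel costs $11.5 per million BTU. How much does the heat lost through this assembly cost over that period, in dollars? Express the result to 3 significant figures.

5.14 × 5.25 = 26.98
0.915 × 3.79 = 3.468
7.44/11.7 = 0.6359
R_total = 0.582 + 26.98 + 3.468 + 0.6359 = 31.67 ft²·°F·h/BTU
E = A × HDD × 24 / R = 755 × 3930 × 24 / 31.67 = 2248000 BTU
Cost = 2248000/10⁶ × 11.5 = $25.86

25.9 dollars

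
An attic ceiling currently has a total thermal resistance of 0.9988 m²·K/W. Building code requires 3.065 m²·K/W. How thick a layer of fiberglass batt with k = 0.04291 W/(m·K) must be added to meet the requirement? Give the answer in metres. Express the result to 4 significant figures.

ΔR = 3.065 − 0.9988 = 2.0662 m²·K/W
L = ΔR × k = 2.0662 × 0.04291 = 0.088661 m

0.08866 m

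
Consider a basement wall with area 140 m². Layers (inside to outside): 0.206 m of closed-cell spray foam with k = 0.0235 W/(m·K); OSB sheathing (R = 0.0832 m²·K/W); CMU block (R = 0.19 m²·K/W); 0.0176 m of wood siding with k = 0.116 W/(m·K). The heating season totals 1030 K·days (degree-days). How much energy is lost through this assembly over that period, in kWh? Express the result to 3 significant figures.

0.206/0.0235 = 8.766
0.0176/0.116 = 0.1517
R_total = 8.766 + 0.0832 + 0.19 + 0.1517 = 9.191 m²·K/W
E = A × HDD × 24 / R / 1000 = 140 × 1030 × 24 / 9.191 / 1000 = 376.5 kWh

377 kWh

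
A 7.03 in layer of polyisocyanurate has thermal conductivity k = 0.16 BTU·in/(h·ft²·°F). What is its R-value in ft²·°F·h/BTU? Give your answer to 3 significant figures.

R = L/k = 7.03/0.16 = 43.94 ft²·°F·h/BTU

43.9 ft²·°F·h/BTU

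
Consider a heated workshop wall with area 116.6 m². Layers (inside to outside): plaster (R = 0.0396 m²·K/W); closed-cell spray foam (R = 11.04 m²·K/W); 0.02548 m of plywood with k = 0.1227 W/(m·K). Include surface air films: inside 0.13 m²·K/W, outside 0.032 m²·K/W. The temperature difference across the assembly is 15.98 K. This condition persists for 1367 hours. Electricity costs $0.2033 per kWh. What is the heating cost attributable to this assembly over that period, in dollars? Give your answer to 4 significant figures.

0.02548/0.1227 = 0.20766
R_total = 0.13 + 0.0396 + 11.04 + 0.20766 + 0.032 = 11.449 m²·K/W
Q = 116.6 × 15.98 / 11.449 = 162.74 W
E = 162.74 W × 1367 h / 1000 = 222.47 kWh
Cost = 222.47 × 0.2033 = $45.228

45.23 dollars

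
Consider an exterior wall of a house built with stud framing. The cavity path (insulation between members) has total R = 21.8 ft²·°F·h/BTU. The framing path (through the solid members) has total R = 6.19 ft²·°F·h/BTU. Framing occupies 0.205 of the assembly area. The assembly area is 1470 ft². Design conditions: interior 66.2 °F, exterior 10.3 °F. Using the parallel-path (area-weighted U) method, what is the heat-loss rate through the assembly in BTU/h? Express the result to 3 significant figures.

5720 BTU/h

U_eff = 0.795/21.8 + 0.205/6.19 = 0.03647 + 0.03312 = 0.06959
R_eff = 1/U_eff = 14.37 ft²·°F·h/BTU
Q = 1470 × (66.2 − 10.3) / 14.37 = 5718 BTU/h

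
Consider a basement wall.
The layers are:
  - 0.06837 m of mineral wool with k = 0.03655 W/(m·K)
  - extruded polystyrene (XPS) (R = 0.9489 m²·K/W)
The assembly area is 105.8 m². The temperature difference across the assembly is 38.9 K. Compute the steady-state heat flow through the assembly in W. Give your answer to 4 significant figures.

0.06837/0.03655 = 1.8706
R_total = 1.8706 + 0.9489 = 2.8195 m²·K/W
Q = A·ΔT/R = 105.8 × 38.9 / 2.8195 = 1459.7 W

1460 W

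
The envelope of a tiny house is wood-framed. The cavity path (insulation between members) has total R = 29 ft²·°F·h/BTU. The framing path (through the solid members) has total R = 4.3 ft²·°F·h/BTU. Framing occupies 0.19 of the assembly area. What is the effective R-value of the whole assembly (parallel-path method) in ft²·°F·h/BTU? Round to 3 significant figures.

13.9 ft²·°F·h/BTU

U_eff = 0.81/29 + 0.19/4.3 = 0.02793 + 0.04419 = 0.07212
R_eff = 1/U_eff = 13.87 ft²·°F·h/BTU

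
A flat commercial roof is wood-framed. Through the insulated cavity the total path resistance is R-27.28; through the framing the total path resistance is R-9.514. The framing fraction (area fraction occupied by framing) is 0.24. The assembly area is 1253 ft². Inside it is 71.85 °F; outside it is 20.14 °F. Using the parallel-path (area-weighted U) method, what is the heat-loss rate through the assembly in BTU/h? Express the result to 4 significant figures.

U_eff = 0.76/27.28 + 0.24/9.514 = 0.027859 + 0.025226 = 0.053085
R_eff = 1/U_eff = 18.838 ft²·°F·h/BTU
Q = 1253 × (71.85 − 20.14) / 18.838 = 3439.5 BTU/h

3440 BTU/h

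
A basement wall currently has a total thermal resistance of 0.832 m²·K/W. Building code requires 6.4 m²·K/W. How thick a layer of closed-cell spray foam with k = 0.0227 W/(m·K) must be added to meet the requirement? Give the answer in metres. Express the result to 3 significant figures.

ΔR = 6.4 − 0.832 = 5.568 m²·K/W
L = ΔR × k = 5.568 × 0.0227 = 0.1264 m

0.126 m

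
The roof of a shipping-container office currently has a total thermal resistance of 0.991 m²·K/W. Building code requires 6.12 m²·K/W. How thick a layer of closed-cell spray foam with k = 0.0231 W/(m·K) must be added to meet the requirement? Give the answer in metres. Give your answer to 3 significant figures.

0.118 m

ΔR = 6.12 − 0.991 = 5.129 m²·K/W
L = ΔR × k = 5.129 × 0.0231 = 0.1185 m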